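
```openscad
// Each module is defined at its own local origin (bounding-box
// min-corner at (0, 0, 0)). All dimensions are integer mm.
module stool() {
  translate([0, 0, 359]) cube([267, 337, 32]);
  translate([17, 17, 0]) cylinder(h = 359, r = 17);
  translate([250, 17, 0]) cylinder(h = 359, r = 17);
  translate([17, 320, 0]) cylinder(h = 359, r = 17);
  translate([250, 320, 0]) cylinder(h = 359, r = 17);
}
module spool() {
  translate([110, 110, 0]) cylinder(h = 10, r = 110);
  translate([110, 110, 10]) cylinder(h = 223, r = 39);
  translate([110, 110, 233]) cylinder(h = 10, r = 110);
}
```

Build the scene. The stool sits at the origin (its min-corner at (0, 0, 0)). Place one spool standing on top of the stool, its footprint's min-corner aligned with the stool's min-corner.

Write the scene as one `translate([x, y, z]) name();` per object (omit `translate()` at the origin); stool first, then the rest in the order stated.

stool();
translate([0, 0, 391]) spool();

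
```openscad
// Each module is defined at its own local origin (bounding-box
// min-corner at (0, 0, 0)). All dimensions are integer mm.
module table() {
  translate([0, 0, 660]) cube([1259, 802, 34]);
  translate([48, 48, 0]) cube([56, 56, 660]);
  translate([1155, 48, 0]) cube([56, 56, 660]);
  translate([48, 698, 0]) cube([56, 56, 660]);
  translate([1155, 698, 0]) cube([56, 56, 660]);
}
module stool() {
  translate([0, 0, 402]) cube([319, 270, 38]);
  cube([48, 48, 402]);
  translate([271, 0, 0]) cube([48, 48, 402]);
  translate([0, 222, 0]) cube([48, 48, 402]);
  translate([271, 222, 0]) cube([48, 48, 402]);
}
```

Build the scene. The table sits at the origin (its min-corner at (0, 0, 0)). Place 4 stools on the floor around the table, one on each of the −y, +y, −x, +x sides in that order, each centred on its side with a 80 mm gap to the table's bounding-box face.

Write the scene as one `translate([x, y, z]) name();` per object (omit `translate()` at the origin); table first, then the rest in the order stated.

table();
translate([470, -350, 0]) stool();
translate([470, 882, 0]) stool();
translate([-399, 266, 0]) stool();
translate([1339, 266, 0]) stool();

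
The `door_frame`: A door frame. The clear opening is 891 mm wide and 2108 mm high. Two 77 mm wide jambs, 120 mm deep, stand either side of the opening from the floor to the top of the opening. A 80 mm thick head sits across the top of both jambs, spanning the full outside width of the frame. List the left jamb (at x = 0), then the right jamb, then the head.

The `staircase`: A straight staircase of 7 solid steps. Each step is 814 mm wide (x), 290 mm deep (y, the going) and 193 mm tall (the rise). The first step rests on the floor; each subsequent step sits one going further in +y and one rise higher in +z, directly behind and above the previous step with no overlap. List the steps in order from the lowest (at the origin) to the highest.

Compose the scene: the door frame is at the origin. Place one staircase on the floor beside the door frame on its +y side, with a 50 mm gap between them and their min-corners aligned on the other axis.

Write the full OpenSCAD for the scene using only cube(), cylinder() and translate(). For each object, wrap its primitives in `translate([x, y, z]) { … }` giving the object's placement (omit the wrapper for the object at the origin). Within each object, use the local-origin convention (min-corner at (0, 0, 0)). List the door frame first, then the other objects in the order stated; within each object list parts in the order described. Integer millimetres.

cube([77, 120, 2108]);
translate([968, 0, 0]) cube([77, 120, 2108]);
translate([0, 0, 2108]) cube([1045, 120, 80]);
translate([0, 170, 0]) {
  cube([814, 290, 193]);
  translate([0, 290, 193]) cube([814, 290, 193]);
  translate([0, 580, 386]) cube([814, 290, 193]);
  translate([0, 870, 579]) cube([814, 290, 193]);
  translate([0, 1160, 772]) cube([814, 290, 193]);
  translate([0, 1450, 965]) cube([814, 290, 193]);
  translate([0, 1740, 1158]) cube([814, 290, 193]);
}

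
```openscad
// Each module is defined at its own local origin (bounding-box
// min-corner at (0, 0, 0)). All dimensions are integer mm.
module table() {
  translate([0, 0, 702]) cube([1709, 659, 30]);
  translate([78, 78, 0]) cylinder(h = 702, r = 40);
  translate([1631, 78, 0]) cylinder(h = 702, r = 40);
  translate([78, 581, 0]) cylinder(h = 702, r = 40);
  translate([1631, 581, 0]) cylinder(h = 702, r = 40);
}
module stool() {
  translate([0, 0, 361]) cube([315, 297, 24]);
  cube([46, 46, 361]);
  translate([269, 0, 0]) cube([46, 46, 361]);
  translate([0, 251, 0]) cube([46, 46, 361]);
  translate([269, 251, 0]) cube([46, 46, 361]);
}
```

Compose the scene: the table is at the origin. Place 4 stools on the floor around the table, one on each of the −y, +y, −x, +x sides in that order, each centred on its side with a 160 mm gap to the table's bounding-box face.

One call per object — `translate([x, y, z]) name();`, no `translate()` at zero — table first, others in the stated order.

table();
translate([697, -457, 0]) stool();
translate([697, 819, 0]) stool();
translate([-475, 181, 0]) stool();
translate([1869, 181, 0]) stool();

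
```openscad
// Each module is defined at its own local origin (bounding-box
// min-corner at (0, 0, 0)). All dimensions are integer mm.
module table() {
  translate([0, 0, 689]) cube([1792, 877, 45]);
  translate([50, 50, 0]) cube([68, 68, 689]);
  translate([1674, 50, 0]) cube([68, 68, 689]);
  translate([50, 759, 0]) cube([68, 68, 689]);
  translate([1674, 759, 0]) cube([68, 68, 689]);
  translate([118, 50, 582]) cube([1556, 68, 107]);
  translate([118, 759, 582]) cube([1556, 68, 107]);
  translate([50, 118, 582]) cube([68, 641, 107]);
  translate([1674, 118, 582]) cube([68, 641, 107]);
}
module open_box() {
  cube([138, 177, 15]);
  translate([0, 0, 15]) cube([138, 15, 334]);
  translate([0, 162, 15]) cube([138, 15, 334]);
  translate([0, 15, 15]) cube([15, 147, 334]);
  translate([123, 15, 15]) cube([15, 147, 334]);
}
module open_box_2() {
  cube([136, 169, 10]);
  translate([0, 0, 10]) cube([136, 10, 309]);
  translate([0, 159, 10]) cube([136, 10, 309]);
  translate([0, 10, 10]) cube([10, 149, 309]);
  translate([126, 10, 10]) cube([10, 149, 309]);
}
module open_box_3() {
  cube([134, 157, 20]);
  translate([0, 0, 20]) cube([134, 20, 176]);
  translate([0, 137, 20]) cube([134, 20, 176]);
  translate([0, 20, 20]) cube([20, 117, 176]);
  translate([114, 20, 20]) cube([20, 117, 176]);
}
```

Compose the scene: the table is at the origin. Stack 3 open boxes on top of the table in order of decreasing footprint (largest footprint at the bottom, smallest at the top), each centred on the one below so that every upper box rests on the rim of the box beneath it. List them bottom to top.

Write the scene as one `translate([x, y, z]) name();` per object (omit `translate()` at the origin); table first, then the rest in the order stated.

table();
translate([827, 350, 734]) open_box();
translate([828, 354, 1083]) open_box_2();
translate([829, 360, 1402]) open_box_3();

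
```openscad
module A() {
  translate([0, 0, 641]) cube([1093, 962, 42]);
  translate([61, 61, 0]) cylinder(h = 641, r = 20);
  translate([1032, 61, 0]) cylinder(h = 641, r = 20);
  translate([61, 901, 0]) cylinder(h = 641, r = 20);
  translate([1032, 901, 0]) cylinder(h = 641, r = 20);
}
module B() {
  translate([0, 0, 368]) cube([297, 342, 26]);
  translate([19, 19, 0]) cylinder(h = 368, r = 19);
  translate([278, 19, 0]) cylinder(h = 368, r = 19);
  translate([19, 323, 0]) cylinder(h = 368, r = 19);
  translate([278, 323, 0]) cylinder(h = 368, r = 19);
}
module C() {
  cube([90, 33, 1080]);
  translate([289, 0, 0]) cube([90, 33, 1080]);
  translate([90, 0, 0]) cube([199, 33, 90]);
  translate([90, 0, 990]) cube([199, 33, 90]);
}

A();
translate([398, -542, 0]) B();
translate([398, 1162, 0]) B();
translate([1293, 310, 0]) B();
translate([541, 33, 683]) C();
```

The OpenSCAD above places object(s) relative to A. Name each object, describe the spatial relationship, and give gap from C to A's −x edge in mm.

A is a table. B is a stool. C is a picture frame. Three stools sit around the table at the −y, +y, +x sides. The picture frame is on top of the table. The gap from the picture frame to the table's −x edge is 541 mm.

The picture frame's min-x is at 541; the table's min-x is 0; gap = 541 mm.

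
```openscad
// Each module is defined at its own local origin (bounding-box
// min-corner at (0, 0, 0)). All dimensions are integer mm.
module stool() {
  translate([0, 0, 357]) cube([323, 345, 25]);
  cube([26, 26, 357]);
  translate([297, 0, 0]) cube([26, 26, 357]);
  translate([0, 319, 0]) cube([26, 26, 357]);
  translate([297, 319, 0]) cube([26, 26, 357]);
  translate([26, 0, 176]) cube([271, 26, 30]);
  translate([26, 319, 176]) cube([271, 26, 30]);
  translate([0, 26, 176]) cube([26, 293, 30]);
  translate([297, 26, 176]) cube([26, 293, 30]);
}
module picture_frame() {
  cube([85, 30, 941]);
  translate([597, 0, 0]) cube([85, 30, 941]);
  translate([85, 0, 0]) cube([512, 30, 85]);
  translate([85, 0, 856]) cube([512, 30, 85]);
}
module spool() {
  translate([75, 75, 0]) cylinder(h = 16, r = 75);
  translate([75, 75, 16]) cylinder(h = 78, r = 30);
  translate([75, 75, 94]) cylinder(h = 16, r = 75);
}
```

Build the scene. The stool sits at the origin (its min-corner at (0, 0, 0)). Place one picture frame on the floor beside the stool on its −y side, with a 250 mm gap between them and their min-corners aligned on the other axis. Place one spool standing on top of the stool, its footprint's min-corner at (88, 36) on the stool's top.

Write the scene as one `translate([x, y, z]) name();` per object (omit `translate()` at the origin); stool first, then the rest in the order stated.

stool();
translate([0, -280, 0]) picture_frame();
translate([88, 36, 382]) spool();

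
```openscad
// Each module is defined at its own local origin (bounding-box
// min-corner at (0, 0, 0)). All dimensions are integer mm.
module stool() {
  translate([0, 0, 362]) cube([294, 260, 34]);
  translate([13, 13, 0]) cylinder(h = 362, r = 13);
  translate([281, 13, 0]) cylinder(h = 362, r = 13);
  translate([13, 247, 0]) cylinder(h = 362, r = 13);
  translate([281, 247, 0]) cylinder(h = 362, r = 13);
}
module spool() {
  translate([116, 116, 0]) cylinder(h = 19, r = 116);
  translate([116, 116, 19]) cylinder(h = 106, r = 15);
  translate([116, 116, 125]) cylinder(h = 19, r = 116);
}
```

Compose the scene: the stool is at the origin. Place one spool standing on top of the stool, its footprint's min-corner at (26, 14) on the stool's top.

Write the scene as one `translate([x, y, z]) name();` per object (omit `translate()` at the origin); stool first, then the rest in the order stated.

stool();
translate([26, 14, 396]) spool();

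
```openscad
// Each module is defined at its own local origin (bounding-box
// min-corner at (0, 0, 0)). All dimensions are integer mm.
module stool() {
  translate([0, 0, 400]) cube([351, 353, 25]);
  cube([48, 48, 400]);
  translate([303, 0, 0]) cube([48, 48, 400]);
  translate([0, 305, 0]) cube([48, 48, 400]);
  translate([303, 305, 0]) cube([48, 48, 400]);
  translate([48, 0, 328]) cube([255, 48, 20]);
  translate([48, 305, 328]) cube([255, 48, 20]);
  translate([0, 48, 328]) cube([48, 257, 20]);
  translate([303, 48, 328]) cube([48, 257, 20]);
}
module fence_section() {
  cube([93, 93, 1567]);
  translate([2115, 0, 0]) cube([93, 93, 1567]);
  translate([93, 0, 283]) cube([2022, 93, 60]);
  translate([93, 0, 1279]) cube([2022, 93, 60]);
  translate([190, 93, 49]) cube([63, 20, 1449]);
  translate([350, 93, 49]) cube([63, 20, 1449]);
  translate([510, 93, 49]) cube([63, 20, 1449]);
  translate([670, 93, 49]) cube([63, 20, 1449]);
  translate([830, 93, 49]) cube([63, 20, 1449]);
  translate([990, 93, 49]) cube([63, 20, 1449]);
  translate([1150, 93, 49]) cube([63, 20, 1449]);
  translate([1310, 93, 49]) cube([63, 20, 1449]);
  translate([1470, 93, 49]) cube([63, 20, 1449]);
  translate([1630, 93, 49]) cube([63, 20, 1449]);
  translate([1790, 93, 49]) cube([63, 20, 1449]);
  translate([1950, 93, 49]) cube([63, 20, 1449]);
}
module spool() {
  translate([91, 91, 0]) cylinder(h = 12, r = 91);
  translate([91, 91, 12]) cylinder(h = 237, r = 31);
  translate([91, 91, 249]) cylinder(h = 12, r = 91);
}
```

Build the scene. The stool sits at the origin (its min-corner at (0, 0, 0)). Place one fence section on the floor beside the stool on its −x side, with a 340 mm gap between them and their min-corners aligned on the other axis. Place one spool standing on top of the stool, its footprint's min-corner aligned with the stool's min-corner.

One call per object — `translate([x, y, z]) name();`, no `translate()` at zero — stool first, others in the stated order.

stool();
translate([-2548, 0, 0]) fence_section();
translate([0, 0, 425]) spool();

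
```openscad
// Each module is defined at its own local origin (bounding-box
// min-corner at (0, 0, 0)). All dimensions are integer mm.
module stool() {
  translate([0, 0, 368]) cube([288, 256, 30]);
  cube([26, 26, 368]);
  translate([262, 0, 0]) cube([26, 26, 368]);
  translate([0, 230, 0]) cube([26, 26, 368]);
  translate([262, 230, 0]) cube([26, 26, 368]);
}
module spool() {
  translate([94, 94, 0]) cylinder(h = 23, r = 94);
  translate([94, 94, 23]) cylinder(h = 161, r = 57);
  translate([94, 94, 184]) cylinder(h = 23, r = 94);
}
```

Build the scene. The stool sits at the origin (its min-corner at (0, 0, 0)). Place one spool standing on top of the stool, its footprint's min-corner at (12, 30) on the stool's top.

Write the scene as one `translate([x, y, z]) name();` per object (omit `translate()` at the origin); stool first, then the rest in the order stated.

stool();
translate([12, 30, 398]) spool();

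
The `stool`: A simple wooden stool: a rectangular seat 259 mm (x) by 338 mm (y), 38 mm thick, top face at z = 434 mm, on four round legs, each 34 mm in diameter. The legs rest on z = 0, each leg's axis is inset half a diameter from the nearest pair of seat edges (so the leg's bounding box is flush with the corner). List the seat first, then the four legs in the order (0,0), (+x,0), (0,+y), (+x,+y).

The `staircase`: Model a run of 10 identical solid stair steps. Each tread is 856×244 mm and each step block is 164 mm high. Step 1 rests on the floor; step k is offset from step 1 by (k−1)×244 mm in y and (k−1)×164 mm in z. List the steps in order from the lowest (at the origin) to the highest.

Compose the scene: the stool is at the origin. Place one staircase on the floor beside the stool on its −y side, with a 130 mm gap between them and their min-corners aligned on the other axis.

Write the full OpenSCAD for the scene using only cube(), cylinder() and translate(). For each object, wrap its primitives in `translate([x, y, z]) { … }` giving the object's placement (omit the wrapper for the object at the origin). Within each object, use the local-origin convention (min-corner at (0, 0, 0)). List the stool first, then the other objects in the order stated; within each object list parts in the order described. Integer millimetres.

translate([0, 0, 396]) cube([259, 338, 38]);
translate([17, 17, 0]) cylinder(h = 396, r = 17);
translate([242, 17, 0]) cylinder(h = 396, r = 17);
translate([17, 321, 0]) cylinder(h = 396, r = 17);
translate([242, 321, 0]) cylinder(h = 396, r = 17);
translate([0, -2570, 0]) {
  cube([856, 244, 164]);
  translate([0, 244, 164]) cube([856, 244, 164]);
  translate([0, 488, 328]) cube([856, 244, 164]);
  translate([0, 732, 492]) cube([856, 244, 164]);
  translate([0, 976, 656]) cube([856, 244, 164]);
  translate([0, 1220, 820]) cube([856, 244, 164]);
  translate([0, 1464, 984]) cube([856, 244, 164]);
  translate([0, 1708, 1148]) cube([856, 244, 164]);
  translate([0, 1952, 1312]) cube([856, 244, 164]);
  translate([0, 2196, 1476]) cube([856, 244, 164]);
}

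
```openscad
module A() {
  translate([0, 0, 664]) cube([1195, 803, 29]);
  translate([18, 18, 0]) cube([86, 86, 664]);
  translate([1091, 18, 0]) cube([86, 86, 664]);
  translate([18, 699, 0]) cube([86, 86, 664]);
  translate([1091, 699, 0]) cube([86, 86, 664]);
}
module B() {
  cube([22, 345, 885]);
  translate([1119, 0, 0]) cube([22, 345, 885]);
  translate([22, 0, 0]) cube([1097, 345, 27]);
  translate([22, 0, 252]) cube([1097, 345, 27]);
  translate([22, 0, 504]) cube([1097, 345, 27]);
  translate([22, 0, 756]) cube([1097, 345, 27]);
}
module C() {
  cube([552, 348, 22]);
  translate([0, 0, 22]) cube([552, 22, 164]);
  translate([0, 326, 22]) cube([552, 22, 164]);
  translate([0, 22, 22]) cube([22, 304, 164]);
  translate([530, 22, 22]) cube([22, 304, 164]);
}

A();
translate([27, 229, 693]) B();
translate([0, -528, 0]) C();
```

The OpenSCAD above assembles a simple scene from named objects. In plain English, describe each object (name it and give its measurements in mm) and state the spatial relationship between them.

A is a table: top 1195 mm (x) × 803 mm (y), 29 mm thick, upper face at z = 693 mm, on four 86×86 mm square legs, each inset 18 mm from the nearest pair of top edges, running from z = 0 to the bottom of the top.

B is an open bookshelf. Two side panels, each 22 mm thick, 345 mm deep and 885 mm tall, stand 1141 mm apart (outside-to-outside). Between them sit 4 shelves, each 27 mm thick and 345 mm deep, spanning the full gap between the sides. The bottom shelf rests on the floor (its underside at z = 0) and the clear gap between one shelf's top and the next shelf's underside is 225 mm.

C is an open storage box with external size 552×348×186 mm and wall thickness 22 mm (the base is also 22 mm thick). The base covers the whole footprint; the four walls stand on the base, with the y-facing walls full-width and the x-facing walls fitting between their inner faces.

The bookshelf is on top of the table, centred. The open box is on the floor beside the table on its −y side.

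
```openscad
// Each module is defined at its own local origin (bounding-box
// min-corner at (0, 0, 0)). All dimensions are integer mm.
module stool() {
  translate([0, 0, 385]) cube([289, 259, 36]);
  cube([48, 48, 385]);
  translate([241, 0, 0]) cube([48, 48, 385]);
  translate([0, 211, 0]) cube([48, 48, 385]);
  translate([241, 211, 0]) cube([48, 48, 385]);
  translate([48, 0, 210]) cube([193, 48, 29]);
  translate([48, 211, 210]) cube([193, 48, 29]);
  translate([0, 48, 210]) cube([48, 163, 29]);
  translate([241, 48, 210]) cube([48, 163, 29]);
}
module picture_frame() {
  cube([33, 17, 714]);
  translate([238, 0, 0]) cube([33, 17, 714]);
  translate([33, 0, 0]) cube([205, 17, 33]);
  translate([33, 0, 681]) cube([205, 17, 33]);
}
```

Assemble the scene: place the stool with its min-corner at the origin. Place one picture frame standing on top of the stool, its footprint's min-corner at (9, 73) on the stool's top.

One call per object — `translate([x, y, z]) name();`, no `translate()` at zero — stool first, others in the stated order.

stool();
translate([9, 73, 421]) picture_frame();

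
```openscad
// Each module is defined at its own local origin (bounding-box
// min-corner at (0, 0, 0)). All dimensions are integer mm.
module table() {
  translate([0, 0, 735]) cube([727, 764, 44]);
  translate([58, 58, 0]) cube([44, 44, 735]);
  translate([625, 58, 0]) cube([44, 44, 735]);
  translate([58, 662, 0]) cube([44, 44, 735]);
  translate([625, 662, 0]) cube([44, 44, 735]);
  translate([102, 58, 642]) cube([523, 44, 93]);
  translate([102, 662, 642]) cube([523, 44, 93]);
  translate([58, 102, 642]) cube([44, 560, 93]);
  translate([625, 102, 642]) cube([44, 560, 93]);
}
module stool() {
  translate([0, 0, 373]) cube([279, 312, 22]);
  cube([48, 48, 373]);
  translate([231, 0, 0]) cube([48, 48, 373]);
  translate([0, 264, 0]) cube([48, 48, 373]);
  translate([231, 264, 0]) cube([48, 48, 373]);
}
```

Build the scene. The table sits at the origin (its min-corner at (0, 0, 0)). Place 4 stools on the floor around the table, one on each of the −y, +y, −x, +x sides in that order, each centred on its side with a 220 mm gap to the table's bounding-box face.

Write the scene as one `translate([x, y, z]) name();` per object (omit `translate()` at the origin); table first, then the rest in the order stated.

table();
translate([224, -532, 0]) stool();
translate([224, 984, 0]) stool();
translate([-499, 226, 0]) stool();
translate([947, 226, 0]) stool();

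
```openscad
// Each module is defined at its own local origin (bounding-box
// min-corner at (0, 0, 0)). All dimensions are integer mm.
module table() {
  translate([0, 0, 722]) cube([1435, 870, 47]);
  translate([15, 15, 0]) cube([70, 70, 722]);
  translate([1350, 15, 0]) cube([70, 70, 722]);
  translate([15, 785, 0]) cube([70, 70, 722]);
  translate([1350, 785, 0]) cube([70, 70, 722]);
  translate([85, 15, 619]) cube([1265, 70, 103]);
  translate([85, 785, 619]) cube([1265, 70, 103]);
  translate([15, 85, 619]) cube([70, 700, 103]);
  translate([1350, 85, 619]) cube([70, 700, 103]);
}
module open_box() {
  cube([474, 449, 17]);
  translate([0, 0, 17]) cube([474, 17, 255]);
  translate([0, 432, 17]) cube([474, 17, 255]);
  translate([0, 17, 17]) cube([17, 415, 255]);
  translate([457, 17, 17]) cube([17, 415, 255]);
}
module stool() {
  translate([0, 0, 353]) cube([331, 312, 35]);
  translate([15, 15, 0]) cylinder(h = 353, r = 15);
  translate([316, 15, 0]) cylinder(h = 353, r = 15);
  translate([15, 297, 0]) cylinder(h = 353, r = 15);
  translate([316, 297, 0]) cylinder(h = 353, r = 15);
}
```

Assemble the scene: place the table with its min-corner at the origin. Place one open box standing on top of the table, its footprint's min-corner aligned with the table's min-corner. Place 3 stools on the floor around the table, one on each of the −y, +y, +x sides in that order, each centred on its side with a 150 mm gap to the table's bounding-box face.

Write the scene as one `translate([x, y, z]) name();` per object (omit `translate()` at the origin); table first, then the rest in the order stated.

table();
translate([0, 0, 769]) open_box();
translate([552, -462, 0]) stool();
translate([552, 1020, 0]) stool();
translate([1585, 279, 0]) stool();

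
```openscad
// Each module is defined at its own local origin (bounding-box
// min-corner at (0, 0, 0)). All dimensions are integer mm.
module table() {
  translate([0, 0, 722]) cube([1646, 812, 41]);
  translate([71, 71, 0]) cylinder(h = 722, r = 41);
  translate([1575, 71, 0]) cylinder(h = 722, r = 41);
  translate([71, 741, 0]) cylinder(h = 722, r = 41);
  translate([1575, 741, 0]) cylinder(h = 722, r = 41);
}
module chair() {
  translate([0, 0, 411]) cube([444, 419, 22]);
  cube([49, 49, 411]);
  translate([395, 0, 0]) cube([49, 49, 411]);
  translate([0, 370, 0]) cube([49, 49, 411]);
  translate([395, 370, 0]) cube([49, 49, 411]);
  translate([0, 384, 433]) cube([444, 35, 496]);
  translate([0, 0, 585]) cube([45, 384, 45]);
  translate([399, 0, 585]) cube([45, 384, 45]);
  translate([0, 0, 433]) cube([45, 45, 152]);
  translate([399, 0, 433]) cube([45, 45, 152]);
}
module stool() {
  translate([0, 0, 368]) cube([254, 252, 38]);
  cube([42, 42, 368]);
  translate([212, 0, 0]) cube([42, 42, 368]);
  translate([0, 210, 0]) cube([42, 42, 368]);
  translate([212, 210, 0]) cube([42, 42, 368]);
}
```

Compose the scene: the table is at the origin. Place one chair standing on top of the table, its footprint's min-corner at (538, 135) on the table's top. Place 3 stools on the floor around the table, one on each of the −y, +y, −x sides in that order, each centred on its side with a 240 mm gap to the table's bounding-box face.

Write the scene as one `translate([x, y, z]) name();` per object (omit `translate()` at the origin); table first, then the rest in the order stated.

table();
translate([538, 135, 763]) chair();
translate([696, -492, 0]) stool();
translate([696, 1052, 0]) stool();
translate([-494, 280, 0]) stool();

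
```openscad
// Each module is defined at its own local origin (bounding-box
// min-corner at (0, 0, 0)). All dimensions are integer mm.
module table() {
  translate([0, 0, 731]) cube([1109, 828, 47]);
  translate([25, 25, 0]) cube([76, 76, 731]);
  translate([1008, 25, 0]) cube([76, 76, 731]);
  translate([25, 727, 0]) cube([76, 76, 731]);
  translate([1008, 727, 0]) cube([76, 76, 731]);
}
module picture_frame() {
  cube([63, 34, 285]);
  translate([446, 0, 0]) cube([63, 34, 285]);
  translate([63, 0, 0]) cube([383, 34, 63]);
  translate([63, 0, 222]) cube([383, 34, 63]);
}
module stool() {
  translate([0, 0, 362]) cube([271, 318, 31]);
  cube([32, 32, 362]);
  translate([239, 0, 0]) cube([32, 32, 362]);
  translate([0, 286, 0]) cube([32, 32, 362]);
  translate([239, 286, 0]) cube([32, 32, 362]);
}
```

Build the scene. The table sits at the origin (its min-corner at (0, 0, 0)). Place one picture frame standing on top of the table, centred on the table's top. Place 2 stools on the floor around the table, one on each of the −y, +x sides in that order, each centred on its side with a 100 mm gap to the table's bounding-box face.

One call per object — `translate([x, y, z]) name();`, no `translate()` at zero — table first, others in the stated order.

table();
translate([300, 397, 778]) picture_frame();
translate([419, -418, 0]) stool();
translate([1209, 255, 0]) stool();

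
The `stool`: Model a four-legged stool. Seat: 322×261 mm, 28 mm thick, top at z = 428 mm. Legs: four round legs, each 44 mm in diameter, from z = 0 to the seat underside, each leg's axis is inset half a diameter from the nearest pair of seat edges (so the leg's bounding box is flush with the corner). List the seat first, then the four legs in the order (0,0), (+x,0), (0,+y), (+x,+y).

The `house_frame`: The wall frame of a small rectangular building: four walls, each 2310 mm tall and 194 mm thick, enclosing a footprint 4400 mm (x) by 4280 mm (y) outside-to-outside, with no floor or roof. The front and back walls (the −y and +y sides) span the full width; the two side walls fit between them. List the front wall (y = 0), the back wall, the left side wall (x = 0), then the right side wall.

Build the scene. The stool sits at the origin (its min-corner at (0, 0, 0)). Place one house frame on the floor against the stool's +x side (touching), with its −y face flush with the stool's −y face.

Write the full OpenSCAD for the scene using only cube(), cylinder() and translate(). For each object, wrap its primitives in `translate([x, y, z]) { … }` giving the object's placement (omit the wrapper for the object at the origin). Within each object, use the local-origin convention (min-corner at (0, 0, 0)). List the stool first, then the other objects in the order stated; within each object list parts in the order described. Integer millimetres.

translate([0, 0, 400]) cube([322, 261, 28]);
translate([22, 22, 0]) cylinder(h = 400, r = 22);
translate([300, 22, 0]) cylinder(h = 400, r = 22);
translate([22, 239, 0]) cylinder(h = 400, r = 22);
translate([300, 239, 0]) cylinder(h = 400, r = 22);
translate([322, 0, 0]) {
  cube([4400, 194, 2310]);
  translate([0, 4086, 0]) cube([4400, 194, 2310]);
  translate([0, 194, 0]) cube([194, 3892, 2310]);
  translate([4206, 194, 0]) cube([194, 3892, 2310]);
}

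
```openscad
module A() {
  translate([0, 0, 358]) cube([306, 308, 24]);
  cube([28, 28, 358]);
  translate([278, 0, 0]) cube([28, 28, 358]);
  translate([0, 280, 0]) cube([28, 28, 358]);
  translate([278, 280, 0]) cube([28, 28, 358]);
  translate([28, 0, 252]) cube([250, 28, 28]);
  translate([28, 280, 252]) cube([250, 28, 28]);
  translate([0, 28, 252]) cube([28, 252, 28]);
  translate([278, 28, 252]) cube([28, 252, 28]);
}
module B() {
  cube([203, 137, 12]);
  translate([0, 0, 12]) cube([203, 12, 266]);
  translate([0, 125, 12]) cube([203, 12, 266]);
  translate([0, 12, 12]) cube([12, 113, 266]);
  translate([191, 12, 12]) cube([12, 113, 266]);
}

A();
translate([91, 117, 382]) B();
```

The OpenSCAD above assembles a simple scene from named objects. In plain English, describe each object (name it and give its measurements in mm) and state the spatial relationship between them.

A is a simple wooden stool: a rectangular seat 306 mm (x) by 308 mm (y), 24 mm thick, top face at z = 382 mm, on four square legs, each 28×28 mm in cross-section. The legs rest on z = 0, each flush with a corner of the seat. Four stretchers, 28 mm wide and 28 mm tall, connect adjacent legs with their undersides at z = 252 mm, each running between the inner faces of the legs it joins and aligned with the legs' outer faces on the other axis.

B is an open-topped rectangular box: outside dimensions 203×137×278 mm, with a uniform wall and base thickness of 12 mm. The base is a full 203×137 slab on the floor; four walls sit on top of the base. The front and back walls (the −y and +y sides) span the full width; the two side walls fit between them.

The open box is on top of the stool.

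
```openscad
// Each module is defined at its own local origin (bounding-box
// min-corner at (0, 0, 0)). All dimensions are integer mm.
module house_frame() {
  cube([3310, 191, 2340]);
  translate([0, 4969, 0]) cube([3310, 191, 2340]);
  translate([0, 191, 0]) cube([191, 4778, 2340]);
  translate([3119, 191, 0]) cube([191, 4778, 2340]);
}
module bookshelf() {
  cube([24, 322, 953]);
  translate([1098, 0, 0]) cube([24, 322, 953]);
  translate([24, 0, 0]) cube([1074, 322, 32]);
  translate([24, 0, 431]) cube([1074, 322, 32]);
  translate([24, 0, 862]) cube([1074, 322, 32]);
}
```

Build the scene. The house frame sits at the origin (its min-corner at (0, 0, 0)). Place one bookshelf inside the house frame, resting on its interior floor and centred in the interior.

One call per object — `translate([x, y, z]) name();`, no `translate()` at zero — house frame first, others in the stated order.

house_frame();
translate([1094, 2419, 0]) bookshelf();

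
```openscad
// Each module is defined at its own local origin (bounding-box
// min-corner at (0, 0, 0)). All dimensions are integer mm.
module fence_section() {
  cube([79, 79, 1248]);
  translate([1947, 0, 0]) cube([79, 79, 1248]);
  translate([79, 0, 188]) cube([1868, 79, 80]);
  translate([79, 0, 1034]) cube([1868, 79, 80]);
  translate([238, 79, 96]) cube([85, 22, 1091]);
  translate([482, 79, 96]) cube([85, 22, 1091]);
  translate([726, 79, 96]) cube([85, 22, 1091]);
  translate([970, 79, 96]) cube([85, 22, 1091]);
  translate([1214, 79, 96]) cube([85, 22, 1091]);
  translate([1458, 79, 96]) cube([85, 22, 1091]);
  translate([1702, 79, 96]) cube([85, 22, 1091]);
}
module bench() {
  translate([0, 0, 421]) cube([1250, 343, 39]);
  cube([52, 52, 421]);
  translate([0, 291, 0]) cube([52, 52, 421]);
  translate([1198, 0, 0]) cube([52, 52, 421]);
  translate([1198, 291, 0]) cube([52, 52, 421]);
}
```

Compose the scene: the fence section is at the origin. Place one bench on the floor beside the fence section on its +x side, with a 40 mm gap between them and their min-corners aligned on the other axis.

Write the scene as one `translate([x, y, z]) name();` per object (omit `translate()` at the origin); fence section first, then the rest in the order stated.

fence_section();
translate([2066, 0, 0]) bench();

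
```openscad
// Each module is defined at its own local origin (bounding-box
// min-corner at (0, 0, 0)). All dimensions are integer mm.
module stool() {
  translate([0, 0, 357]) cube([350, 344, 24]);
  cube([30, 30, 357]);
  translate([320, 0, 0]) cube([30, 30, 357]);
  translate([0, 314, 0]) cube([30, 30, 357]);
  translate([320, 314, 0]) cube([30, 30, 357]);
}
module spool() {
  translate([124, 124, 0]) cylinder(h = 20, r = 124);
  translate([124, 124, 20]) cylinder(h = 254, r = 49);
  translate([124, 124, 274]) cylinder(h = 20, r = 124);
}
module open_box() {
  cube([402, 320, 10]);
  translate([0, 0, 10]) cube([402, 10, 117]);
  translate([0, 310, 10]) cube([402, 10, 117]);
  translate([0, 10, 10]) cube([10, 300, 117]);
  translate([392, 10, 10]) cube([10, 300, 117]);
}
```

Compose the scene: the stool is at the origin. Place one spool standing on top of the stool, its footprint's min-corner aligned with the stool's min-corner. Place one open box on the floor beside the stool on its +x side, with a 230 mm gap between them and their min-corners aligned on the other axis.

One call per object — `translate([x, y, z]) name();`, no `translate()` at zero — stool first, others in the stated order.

stool();
translate([0, 0, 381]) spool();
translate([580, 0, 0]) open_box();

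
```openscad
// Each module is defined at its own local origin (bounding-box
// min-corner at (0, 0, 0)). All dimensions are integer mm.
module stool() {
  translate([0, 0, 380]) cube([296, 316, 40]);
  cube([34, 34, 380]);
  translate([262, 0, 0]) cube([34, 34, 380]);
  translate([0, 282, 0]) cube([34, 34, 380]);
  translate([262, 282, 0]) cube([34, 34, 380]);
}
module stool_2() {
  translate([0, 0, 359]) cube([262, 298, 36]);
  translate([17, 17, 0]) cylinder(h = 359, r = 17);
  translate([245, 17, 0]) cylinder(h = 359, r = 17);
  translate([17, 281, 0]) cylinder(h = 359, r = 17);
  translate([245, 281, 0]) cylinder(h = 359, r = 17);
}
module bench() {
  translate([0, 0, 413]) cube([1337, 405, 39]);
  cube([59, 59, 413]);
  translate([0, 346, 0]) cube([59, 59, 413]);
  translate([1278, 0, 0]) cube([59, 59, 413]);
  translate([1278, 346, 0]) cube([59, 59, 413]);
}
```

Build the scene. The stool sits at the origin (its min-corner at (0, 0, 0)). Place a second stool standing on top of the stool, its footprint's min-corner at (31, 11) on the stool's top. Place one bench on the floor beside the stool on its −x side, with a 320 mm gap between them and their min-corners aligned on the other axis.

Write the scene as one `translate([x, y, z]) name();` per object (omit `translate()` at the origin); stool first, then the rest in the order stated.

stool();
translate([31, 11, 420]) stool_2();
translate([-1657, 0, 0]) bench();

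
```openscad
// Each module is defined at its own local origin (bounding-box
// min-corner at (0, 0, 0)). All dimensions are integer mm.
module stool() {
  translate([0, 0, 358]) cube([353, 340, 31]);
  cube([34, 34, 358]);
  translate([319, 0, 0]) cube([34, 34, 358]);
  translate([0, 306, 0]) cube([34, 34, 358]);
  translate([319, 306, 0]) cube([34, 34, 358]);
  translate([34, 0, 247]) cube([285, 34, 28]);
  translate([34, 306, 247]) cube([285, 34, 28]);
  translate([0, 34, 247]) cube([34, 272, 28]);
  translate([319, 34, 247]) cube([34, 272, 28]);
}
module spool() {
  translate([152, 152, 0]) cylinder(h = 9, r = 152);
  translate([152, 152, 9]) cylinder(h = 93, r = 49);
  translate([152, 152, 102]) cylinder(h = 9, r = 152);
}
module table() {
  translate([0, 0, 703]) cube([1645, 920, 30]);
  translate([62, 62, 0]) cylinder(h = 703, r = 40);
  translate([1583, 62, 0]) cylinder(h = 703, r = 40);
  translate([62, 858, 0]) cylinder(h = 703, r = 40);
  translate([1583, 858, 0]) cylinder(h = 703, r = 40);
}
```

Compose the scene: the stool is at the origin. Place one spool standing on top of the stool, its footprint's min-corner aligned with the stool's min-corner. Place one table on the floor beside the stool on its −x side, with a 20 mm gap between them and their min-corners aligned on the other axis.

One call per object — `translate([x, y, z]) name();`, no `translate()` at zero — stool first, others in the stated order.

stool();
translate([0, 0, 389]) spool();
translate([-1665, 0, 0]) table();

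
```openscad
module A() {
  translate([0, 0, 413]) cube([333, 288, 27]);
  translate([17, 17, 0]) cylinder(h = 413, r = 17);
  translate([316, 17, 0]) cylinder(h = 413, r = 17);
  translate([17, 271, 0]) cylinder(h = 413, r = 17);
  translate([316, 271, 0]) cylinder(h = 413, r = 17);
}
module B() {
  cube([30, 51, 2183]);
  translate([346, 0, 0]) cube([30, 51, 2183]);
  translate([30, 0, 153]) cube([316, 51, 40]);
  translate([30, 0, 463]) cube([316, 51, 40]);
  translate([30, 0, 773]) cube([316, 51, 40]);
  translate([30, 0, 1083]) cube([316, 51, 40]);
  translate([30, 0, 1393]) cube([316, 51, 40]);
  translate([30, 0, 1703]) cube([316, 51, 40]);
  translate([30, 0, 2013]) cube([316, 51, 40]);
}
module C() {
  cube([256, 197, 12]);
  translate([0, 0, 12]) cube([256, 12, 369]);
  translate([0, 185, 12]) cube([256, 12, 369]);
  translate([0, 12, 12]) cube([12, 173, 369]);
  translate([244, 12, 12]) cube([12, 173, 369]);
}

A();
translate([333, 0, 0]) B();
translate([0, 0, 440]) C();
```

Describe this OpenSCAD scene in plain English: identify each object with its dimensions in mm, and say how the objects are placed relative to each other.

A is a four-legged stool. The seat is 333×288 mm, 27 mm thick, top at z = 440 mm. It stands on four round legs, each 34 mm in diameter, from z = 0 to the seat underside, each leg's axis is inset half a diameter from the nearest pair of seat edges (so the leg's bounding box is flush with the corner).

B is a wooden ladder with two side rails of 30×51 mm section and 2183 mm height, set 376 mm apart overall. Between them run 7 rectangular rungs (51 mm deep, 40 mm thick), front faces flush with the rails' −y face. The bottom of the first rung is 153 mm above the floor and each subsequent rung is 310 mm higher than the one below.

C is an open-topped rectangular box: outside dimensions 256×197×381 mm, with a uniform wall and base thickness of 12 mm. The base is a full 256×197 slab on the floor; four walls sit on top of the base. The front and back walls (the −y and +y sides) span the full width; the two side walls fit between them.

The ladder is against the stool's +x side, with their −y faces flush. The open box is on top of the stool.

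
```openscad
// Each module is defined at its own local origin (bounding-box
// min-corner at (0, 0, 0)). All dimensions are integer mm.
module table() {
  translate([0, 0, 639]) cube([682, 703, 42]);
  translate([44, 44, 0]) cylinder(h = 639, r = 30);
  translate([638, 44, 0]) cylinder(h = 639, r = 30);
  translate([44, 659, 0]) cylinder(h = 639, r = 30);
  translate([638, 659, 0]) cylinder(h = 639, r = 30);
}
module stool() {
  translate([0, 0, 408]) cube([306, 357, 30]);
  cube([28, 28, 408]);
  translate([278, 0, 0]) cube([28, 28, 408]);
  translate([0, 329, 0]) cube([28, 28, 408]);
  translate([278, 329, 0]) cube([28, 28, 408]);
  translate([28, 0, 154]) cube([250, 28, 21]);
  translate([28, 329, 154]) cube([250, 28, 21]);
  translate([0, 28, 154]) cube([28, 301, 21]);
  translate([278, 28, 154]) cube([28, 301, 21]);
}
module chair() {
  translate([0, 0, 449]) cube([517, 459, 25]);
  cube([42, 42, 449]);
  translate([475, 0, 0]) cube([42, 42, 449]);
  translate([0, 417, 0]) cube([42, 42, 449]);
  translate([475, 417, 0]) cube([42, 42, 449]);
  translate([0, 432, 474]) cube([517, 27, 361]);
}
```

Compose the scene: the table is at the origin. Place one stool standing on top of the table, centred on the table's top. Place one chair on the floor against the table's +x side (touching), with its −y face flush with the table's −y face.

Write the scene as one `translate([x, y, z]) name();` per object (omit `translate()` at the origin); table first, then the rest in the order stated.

table();
translate([188, 173, 681]) stool();
translate([682, 0, 0]) chair();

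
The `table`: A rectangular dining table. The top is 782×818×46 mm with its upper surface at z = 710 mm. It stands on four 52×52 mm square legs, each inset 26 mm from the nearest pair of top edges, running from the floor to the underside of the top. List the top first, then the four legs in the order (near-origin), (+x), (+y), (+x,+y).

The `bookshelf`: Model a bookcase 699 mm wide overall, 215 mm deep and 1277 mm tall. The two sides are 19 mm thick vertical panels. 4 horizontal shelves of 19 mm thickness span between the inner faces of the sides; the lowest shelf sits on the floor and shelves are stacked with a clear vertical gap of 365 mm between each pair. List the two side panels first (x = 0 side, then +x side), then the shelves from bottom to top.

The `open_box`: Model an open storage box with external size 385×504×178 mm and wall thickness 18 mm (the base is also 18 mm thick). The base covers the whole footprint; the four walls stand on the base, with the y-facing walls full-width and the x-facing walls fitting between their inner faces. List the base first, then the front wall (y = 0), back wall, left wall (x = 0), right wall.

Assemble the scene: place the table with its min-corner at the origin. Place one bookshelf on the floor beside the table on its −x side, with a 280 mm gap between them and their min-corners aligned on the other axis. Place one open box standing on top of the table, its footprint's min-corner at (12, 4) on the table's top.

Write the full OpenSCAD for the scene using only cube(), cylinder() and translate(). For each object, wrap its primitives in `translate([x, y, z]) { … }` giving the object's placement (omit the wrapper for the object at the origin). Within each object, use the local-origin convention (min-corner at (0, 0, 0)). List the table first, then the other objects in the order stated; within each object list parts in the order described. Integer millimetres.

translate([0, 0, 664]) cube([782, 818, 46]);
translate([26, 26, 0]) cube([52, 52, 664]);
translate([704, 26, 0]) cube([52, 52, 664]);
translate([26, 740, 0]) cube([52, 52, 664]);
translate([704, 740, 0]) cube([52, 52, 664]);
translate([-979, 0, 0]) {
  cube([19, 215, 1277]);
  translate([680, 0, 0]) cube([19, 215, 1277]);
  translate([19, 0, 0]) cube([661, 215, 19]);
  translate([19, 0, 384]) cube([661, 215, 19]);
  translate([19, 0, 768]) cube([661, 215, 19]);
  translate([19, 0, 1152]) cube([661, 215, 19]);
}
translate([12, 4, 710]) {
  cube([385, 504, 18]);
  translate([0, 0, 18]) cube([385, 18, 160]);
  translate([0, 486, 18]) cube([385, 18, 160]);
  translate([0, 18, 18]) cube([18, 468, 160]);
  translate([367, 18, 18]) cube([18, 468, 160]);
}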